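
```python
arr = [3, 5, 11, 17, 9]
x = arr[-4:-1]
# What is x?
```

arr has length 5. The slice arr[-4:-1] selects indices [1, 2, 3] (1->5, 2->11, 3->17), giving [5, 11, 17].

[5, 11, 17]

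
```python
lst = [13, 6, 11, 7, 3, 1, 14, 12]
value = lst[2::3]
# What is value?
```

lst has length 8. The slice lst[2::3] selects indices [2, 5] (2->11, 5->1), giving [11, 1].

[11, 1]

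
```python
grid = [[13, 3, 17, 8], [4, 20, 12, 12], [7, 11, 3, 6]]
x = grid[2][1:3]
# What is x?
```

grid[2] = [7, 11, 3, 6]. grid[2] has length 4. The slice grid[2][1:3] selects indices [1, 2] (1->11, 2->3), giving [11, 3].

[11, 3]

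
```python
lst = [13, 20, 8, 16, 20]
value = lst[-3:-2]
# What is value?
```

lst has length 5. The slice lst[-3:-2] selects indices [2] (2->8), giving [8].

[8]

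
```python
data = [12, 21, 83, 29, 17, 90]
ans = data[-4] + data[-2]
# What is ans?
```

data has length 6. Negative index -4 maps to positive index 6 + (-4) = 2. data[2] = 83.
data has length 6. Negative index -2 maps to positive index 6 + (-2) = 4. data[4] = 17.
Sum: 83 + 17 = 100.

100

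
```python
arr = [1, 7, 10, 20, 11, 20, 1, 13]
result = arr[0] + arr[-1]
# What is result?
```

arr has length 8. arr[0] = 1.
arr has length 8. Negative index -1 maps to positive index 8 + (-1) = 7. arr[7] = 13.
Sum: 1 + 13 = 14.

14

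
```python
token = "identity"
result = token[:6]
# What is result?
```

token has length 8. The slice token[:6] selects indices [0, 1, 2, 3, 4, 5] (0->'i', 1->'d', 2->'e', 3->'n', 4->'t', 5->'i'), giving 'identi'.

'identi'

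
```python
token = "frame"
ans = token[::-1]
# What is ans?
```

token has length 5. The slice token[::-1] selects indices [4, 3, 2, 1, 0] (4->'e', 3->'m', 2->'a', 1->'r', 0->'f'), giving 'emarf'.

'emarf'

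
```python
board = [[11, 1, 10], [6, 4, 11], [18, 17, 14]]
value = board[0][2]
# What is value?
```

board[0] = [11, 1, 10]. Taking column 2 of that row yields 10.

10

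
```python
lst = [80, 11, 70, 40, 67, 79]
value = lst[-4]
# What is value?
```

lst has length 6. Negative index -4 maps to positive index 6 + (-4) = 2. lst[2] = 70.

70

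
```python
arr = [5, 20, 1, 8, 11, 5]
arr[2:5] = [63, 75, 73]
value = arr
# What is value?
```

arr starts as [5, 20, 1, 8, 11, 5] (length 6). The slice arr[2:5] covers indices [2, 3, 4] with values [1, 8, 11]. Replacing that slice with [63, 75, 73] (same length) produces [5, 20, 63, 75, 73, 5].

[5, 20, 63, 75, 73, 5]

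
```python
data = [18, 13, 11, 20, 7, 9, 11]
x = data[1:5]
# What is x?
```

data has length 7. The slice data[1:5] selects indices [1, 2, 3, 4] (1->13, 2->11, 3->20, 4->7), giving [13, 11, 20, 7].

[13, 11, 20, 7]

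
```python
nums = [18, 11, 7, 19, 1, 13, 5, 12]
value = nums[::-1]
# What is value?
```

nums has length 8. The slice nums[::-1] selects indices [7, 6, 5, 4, 3, 2, 1, 0] (7->12, 6->5, 5->13, 4->1, 3->19, 2->7, 1->11, 0->18), giving [12, 5, 13, 1, 19, 7, 11, 18].

[12, 5, 13, 1, 19, 7, 11, 18]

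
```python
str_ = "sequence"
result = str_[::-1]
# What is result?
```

str_ has length 8. The slice str_[::-1] selects indices [7, 6, 5, 4, 3, 2, 1, 0] (7->'e', 6->'c', 5->'n', 4->'e', 3->'u', 2->'q', 1->'e', 0->'s'), giving 'ecneuqes'.

'ecneuqes'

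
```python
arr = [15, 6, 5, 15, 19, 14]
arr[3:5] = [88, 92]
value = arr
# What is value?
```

arr starts as [15, 6, 5, 15, 19, 14] (length 6). The slice arr[3:5] covers indices [3, 4] with values [15, 19]. Replacing that slice with [88, 92] (same length) produces [15, 6, 5, 88, 92, 14].

[15, 6, 5, 88, 92, 14]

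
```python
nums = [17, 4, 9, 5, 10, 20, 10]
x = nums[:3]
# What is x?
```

nums has length 7. The slice nums[:3] selects indices [0, 1, 2] (0->17, 1->4, 2->9), giving [17, 4, 9].

[17, 4, 9]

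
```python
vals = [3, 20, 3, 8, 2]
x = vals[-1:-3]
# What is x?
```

vals has length 5. The slice vals[-1:-3] resolves to an empty index range, so the result is [].

[]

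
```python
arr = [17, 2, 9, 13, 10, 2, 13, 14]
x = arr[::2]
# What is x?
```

arr has length 8. The slice arr[::2] selects indices [0, 2, 4, 6] (0->17, 2->9, 4->10, 6->13), giving [17, 9, 10, 13].

[17, 9, 10, 13]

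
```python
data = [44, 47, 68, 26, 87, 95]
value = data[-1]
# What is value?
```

data has length 6. Negative index -1 maps to positive index 6 + (-1) = 5. data[5] = 95.

95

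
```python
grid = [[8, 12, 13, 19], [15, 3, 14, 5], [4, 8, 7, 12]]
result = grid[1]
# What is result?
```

grid has 3 rows. Row 1 is [15, 3, 14, 5].

[15, 3, 14, 5]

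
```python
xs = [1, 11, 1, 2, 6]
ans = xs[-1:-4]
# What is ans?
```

xs has length 5. The slice xs[-1:-4] resolves to an empty index range, so the result is [].

[]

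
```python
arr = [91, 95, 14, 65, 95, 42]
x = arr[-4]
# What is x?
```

arr has length 6. Negative index -4 maps to positive index 6 + (-4) = 2. arr[2] = 14.

14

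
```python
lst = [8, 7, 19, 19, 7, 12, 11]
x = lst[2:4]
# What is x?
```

lst has length 7. The slice lst[2:4] selects indices [2, 3] (2->19, 3->19), giving [19, 19].

[19, 19]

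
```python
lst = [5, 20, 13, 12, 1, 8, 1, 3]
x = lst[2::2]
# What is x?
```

lst has length 8. The slice lst[2::2] selects indices [2, 4, 6] (2->13, 4->1, 6->1), giving [13, 1, 1].

[13, 1, 1]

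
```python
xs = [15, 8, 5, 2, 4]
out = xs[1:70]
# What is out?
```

xs has length 5. The slice xs[1:70] selects indices [1, 2, 3, 4] (1->8, 2->5, 3->2, 4->4), giving [8, 5, 2, 4].

[8, 5, 2, 4]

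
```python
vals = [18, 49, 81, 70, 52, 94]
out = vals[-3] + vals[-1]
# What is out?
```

vals has length 6. Negative index -3 maps to positive index 6 + (-3) = 3. vals[3] = 70.
vals has length 6. Negative index -1 maps to positive index 6 + (-1) = 5. vals[5] = 94.
Sum: 70 + 94 = 164.

164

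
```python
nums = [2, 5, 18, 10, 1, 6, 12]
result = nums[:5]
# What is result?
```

nums has length 7. The slice nums[:5] selects indices [0, 1, 2, 3, 4] (0->2, 1->5, 2->18, 3->10, 4->1), giving [2, 5, 18, 10, 1].

[2, 5, 18, 10, 1]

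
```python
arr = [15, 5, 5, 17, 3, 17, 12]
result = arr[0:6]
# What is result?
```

arr has length 7. The slice arr[0:6] selects indices [0, 1, 2, 3, 4, 5] (0->15, 1->5, 2->5, 3->17, 4->3, 5->17), giving [15, 5, 5, 17, 3, 17].

[15, 5, 5, 17, 3, 17]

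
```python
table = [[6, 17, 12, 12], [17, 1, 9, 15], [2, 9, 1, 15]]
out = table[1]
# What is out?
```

table has 3 rows. Row 1 is [17, 1, 9, 15].

[17, 1, 9, 15]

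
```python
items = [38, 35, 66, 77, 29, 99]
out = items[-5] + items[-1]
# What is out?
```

items has length 6. Negative index -5 maps to positive index 6 + (-5) = 1. items[1] = 35.
items has length 6. Negative index -1 maps to positive index 6 + (-1) = 5. items[5] = 99.
Sum: 35 + 99 = 134.

134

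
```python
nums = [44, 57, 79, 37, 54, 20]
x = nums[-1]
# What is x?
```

nums has length 6. Negative index -1 maps to positive index 6 + (-1) = 5. nums[5] = 20.

20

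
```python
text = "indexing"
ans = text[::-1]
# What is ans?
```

text has length 8. The slice text[::-1] selects indices [7, 6, 5, 4, 3, 2, 1, 0] (7->'g', 6->'n', 5->'i', 4->'x', 3->'e', 2->'d', 1->'n', 0->'i'), giving 'gnixedni'.

'gnixedni'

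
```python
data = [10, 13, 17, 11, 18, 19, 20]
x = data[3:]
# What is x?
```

data has length 7. The slice data[3:] selects indices [3, 4, 5, 6] (3->11, 4->18, 5->19, 6->20), giving [11, 18, 19, 20].

[11, 18, 19, 20]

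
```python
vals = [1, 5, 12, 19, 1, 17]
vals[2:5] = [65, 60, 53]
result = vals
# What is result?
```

vals starts as [1, 5, 12, 19, 1, 17] (length 6). The slice vals[2:5] covers indices [2, 3, 4] with values [12, 19, 1]. Replacing that slice with [65, 60, 53] (same length) produces [1, 5, 65, 60, 53, 17].

[1, 5, 65, 60, 53, 17]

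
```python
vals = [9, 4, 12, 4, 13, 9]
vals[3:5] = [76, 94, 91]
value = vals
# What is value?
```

vals starts as [9, 4, 12, 4, 13, 9] (length 6). The slice vals[3:5] covers indices [3, 4] with values [4, 13]. Replacing that slice with [76, 94, 91] (different length) produces [9, 4, 12, 76, 94, 91, 9].

[9, 4, 12, 76, 94, 91, 9]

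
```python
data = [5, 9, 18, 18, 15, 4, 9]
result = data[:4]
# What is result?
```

data has length 7. The slice data[:4] selects indices [0, 1, 2, 3] (0->5, 1->9, 2->18, 3->18), giving [5, 9, 18, 18].

[5, 9, 18, 18]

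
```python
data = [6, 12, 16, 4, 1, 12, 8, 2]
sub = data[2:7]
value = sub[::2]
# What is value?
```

data has length 8. The slice data[2:7] selects indices [2, 3, 4, 5, 6] (2->16, 3->4, 4->1, 5->12, 6->8), giving [16, 4, 1, 12, 8]. So sub = [16, 4, 1, 12, 8]. sub has length 5. The slice sub[::2] selects indices [0, 2, 4] (0->16, 2->1, 4->8), giving [16, 1, 8].

[16, 1, 8]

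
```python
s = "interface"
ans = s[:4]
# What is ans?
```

s has length 9. The slice s[:4] selects indices [0, 1, 2, 3] (0->'i', 1->'n', 2->'t', 3->'e'), giving 'inte'.

'inte'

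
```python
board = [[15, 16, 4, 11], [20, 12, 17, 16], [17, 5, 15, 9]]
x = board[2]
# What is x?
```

board has 3 rows. Row 2 is [17, 5, 15, 9].

[17, 5, 15, 9]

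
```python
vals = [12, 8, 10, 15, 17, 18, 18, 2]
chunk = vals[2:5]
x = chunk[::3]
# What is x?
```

vals has length 8. The slice vals[2:5] selects indices [2, 3, 4] (2->10, 3->15, 4->17), giving [10, 15, 17]. So chunk = [10, 15, 17]. chunk has length 3. The slice chunk[::3] selects indices [0] (0->10), giving [10].

[10]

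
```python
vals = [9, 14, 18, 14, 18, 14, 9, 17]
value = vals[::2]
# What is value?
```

vals has length 8. The slice vals[::2] selects indices [0, 2, 4, 6] (0->9, 2->18, 4->18, 6->9), giving [9, 18, 18, 9].

[9, 18, 18, 9]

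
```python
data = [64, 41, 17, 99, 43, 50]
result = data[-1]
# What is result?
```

data has length 6. Negative index -1 maps to positive index 6 + (-1) = 5. data[5] = 50.

50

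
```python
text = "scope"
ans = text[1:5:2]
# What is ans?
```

text has length 5. The slice text[1:5:2] selects indices [1, 3] (1->'c', 3->'p'), giving 'cp'.

'cp'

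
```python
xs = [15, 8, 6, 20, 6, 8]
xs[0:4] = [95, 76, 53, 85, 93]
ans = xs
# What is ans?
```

xs starts as [15, 8, 6, 20, 6, 8] (length 6). The slice xs[0:4] covers indices [0, 1, 2, 3] with values [15, 8, 6, 20]. Replacing that slice with [95, 76, 53, 85, 93] (different length) produces [95, 76, 53, 85, 93, 6, 8].

[95, 76, 53, 85, 93, 6, 8]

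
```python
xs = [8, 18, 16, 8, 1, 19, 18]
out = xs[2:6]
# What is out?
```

xs has length 7. The slice xs[2:6] selects indices [2, 3, 4, 5] (2->16, 3->8, 4->1, 5->19), giving [16, 8, 1, 19].

[16, 8, 1, 19]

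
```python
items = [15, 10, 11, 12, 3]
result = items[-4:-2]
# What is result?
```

items has length 5. The slice items[-4:-2] selects indices [1, 2] (1->10, 2->11), giving [10, 11].

[10, 11]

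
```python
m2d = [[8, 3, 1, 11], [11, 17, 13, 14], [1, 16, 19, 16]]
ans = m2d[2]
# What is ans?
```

m2d has 3 rows. Row 2 is [1, 16, 19, 16].

[1, 16, 19, 16]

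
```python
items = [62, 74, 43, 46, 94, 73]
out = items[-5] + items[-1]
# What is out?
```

items has length 6. Negative index -5 maps to positive index 6 + (-5) = 1. items[1] = 74.
items has length 6. Negative index -1 maps to positive index 6 + (-1) = 5. items[5] = 73.
Sum: 74 + 73 = 147.

147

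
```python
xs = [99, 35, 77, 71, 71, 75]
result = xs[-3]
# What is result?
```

xs has length 6. Negative index -3 maps to positive index 6 + (-3) = 3. xs[3] = 71.

71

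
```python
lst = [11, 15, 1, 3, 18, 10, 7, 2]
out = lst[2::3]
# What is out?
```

lst has length 8. The slice lst[2::3] selects indices [2, 5] (2->1, 5->10), giving [1, 10].

[1, 10]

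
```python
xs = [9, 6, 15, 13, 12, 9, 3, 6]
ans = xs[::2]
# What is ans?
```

xs has length 8. The slice xs[::2] selects indices [0, 2, 4, 6] (0->9, 2->15, 4->12, 6->3), giving [9, 15, 12, 3].

[9, 15, 12, 3]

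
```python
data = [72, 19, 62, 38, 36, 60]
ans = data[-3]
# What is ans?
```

data has length 6. Negative index -3 maps to positive index 6 + (-3) = 3. data[3] = 38.

38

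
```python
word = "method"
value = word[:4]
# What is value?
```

word has length 6. The slice word[:4] selects indices [0, 1, 2, 3] (0->'m', 1->'e', 2->'t', 3->'h'), giving 'meth'.

'meth'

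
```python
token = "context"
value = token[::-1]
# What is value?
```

token has length 7. The slice token[::-1] selects indices [6, 5, 4, 3, 2, 1, 0] (6->'t', 5->'x', 4->'e', 3->'t', 2->'n', 1->'o', 0->'c'), giving 'txetnoc'.

'txetnoc'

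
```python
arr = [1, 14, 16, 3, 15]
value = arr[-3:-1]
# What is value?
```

arr has length 5. The slice arr[-3:-1] selects indices [2, 3] (2->16, 3->3), giving [16, 3].

[16, 3]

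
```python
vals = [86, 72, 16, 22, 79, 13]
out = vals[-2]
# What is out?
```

vals has length 6. Negative index -2 maps to positive index 6 + (-2) = 4. vals[4] = 79.

79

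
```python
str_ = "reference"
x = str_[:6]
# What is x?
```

str_ has length 9. The slice str_[:6] selects indices [0, 1, 2, 3, 4, 5] (0->'r', 1->'e', 2->'f', 3->'e', 4->'r', 5->'e'), giving 'refere'.

'refere'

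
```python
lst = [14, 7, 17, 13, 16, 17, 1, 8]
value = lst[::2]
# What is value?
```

lst has length 8. The slice lst[::2] selects indices [0, 2, 4, 6] (0->14, 2->17, 4->16, 6->1), giving [14, 17, 16, 1].

[14, 17, 16, 1]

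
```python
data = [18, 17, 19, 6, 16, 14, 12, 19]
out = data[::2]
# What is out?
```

data has length 8. The slice data[::2] selects indices [0, 2, 4, 6] (0->18, 2->19, 4->16, 6->12), giving [18, 19, 16, 12].

[18, 19, 16, 12]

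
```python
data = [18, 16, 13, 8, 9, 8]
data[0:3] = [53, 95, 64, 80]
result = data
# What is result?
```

data starts as [18, 16, 13, 8, 9, 8] (length 6). The slice data[0:3] covers indices [0, 1, 2] with values [18, 16, 13]. Replacing that slice with [53, 95, 64, 80] (different length) produces [53, 95, 64, 80, 8, 9, 8].

[53, 95, 64, 80, 8, 9, 8]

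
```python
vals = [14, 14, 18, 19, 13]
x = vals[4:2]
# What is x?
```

vals has length 5. The slice vals[4:2] resolves to an empty index range, so the result is [].

[]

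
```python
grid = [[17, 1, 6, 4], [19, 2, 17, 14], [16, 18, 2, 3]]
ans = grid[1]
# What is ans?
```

grid has 3 rows. Row 1 is [19, 2, 17, 14].

[19, 2, 17, 14]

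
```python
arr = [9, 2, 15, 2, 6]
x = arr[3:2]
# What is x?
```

arr has length 5. The slice arr[3:2] resolves to an empty index range, so the result is [].

[]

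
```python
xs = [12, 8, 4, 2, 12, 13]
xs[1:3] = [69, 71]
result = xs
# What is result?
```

xs starts as [12, 8, 4, 2, 12, 13] (length 6). The slice xs[1:3] covers indices [1, 2] with values [8, 4]. Replacing that slice with [69, 71] (same length) produces [12, 69, 71, 2, 12, 13].

[12, 69, 71, 2, 12, 13]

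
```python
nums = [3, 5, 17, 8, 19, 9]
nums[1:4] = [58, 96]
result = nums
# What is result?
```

nums starts as [3, 5, 17, 8, 19, 9] (length 6). The slice nums[1:4] covers indices [1, 2, 3] with values [5, 17, 8]. Replacing that slice with [58, 96] (different length) produces [3, 58, 96, 19, 9].

[3, 58, 96, 19, 9]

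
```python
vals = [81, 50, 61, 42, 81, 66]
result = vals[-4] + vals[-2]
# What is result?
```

vals has length 6. Negative index -4 maps to positive index 6 + (-4) = 2. vals[2] = 61.
vals has length 6. Negative index -2 maps to positive index 6 + (-2) = 4. vals[4] = 81.
Sum: 61 + 81 = 142.

142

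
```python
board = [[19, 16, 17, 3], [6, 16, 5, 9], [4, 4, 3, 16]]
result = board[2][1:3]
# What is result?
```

board[2] = [4, 4, 3, 16]. board[2] has length 4. The slice board[2][1:3] selects indices [1, 2] (1->4, 2->3), giving [4, 3].

[4, 3]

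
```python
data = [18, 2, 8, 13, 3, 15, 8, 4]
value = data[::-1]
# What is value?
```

data has length 8. The slice data[::-1] selects indices [7, 6, 5, 4, 3, 2, 1, 0] (7->4, 6->8, 5->15, 4->3, 3->13, 2->8, 1->2, 0->18), giving [4, 8, 15, 3, 13, 8, 2, 18].

[4, 8, 15, 3, 13, 8, 2, 18]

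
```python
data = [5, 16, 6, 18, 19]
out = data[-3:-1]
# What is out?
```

data has length 5. The slice data[-3:-1] selects indices [2, 3] (2->6, 3->18), giving [6, 18].

[6, 18]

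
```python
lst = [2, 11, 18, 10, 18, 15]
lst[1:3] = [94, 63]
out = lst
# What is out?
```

lst starts as [2, 11, 18, 10, 18, 15] (length 6). The slice lst[1:3] covers indices [1, 2] with values [11, 18]. Replacing that slice with [94, 63] (same length) produces [2, 94, 63, 10, 18, 15].

[2, 94, 63, 10, 18, 15]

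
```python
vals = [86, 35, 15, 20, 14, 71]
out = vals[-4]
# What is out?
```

vals has length 6. Negative index -4 maps to positive index 6 + (-4) = 2. vals[2] = 15.

15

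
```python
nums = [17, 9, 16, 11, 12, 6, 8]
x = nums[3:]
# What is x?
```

nums has length 7. The slice nums[3:] selects indices [3, 4, 5, 6] (3->11, 4->12, 5->6, 6->8), giving [11, 12, 6, 8].

[11, 12, 6, 8]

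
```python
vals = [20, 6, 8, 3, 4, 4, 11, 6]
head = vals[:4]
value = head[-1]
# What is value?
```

vals has length 8. The slice vals[:4] selects indices [0, 1, 2, 3] (0->20, 1->6, 2->8, 3->3), giving [20, 6, 8, 3]. So head = [20, 6, 8, 3]. Then head[-1] = 3.

3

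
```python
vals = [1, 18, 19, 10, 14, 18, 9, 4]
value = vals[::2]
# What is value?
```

vals has length 8. The slice vals[::2] selects indices [0, 2, 4, 6] (0->1, 2->19, 4->14, 6->9), giving [1, 19, 14, 9].

[1, 19, 14, 9]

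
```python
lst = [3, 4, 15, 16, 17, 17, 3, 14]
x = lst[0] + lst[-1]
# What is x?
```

lst has length 8. lst[0] = 3.
lst has length 8. Negative index -1 maps to positive index 8 + (-1) = 7. lst[7] = 14.
Sum: 3 + 14 = 17.

17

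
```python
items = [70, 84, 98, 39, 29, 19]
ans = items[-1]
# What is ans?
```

items has length 6. Negative index -1 maps to positive index 6 + (-1) = 5. items[5] = 19.

19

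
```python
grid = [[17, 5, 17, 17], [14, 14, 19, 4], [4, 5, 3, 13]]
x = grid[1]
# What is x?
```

grid has 3 rows. Row 1 is [14, 14, 19, 4].

[14, 14, 19, 4]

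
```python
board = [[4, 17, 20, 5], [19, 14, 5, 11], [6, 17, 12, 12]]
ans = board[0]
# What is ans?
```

board has 3 rows. Row 0 is [4, 17, 20, 5].

[4, 17, 20, 5]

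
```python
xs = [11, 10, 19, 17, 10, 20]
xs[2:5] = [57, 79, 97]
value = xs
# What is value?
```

xs starts as [11, 10, 19, 17, 10, 20] (length 6). The slice xs[2:5] covers indices [2, 3, 4] with values [19, 17, 10]. Replacing that slice with [57, 79, 97] (same length) produces [11, 10, 57, 79, 97, 20].

[11, 10, 57, 79, 97, 20]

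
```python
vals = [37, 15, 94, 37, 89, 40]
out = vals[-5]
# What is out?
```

vals has length 6. Negative index -5 maps to positive index 6 + (-5) = 1. vals[1] = 15.

15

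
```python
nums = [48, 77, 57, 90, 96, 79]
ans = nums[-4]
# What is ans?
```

nums has length 6. Negative index -4 maps to positive index 6 + (-4) = 2. nums[2] = 57.

57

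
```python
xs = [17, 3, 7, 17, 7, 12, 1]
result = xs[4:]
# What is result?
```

xs has length 7. The slice xs[4:] selects indices [4, 5, 6] (4->7, 5->12, 6->1), giving [7, 12, 1].

[7, 12, 1]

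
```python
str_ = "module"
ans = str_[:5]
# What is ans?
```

str_ has length 6. The slice str_[:5] selects indices [0, 1, 2, 3, 4] (0->'m', 1->'o', 2->'d', 3->'u', 4->'l'), giving 'modul'.

'modul'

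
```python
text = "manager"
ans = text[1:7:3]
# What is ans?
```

text has length 7. The slice text[1:7:3] selects indices [1, 4] (1->'a', 4->'g'), giving 'ag'.

'ag'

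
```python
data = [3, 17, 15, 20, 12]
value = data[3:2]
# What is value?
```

data has length 5. The slice data[3:2] resolves to an empty index range, so the result is [].

[]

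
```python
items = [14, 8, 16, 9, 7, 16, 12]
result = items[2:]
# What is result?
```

items has length 7. The slice items[2:] selects indices [2, 3, 4, 5, 6] (2->16, 3->9, 4->7, 5->16, 6->12), giving [16, 9, 7, 16, 12].

[16, 9, 7, 16, 12]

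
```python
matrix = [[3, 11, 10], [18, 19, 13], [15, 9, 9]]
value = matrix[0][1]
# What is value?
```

matrix[0] = [3, 11, 10]. Taking column 1 of that row yields 11.

11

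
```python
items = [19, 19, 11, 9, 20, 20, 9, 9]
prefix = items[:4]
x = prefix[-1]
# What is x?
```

items has length 8. The slice items[:4] selects indices [0, 1, 2, 3] (0->19, 1->19, 2->11, 3->9), giving [19, 19, 11, 9]. So prefix = [19, 19, 11, 9]. Then prefix[-1] = 9.

9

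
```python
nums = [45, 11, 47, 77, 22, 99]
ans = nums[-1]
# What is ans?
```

nums has length 6. Negative index -1 maps to positive index 6 + (-1) = 5. nums[5] = 99.

99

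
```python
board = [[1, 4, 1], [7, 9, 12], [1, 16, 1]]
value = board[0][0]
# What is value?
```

board[0] = [1, 4, 1]. Taking column 0 of that row yields 1.

1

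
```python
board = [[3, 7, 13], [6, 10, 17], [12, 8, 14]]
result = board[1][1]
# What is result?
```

board[1] = [6, 10, 17]. Taking column 1 of that row yields 10.

10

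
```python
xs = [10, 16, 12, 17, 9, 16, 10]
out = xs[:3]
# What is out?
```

xs has length 7. The slice xs[:3] selects indices [0, 1, 2] (0->10, 1->16, 2->12), giving [10, 16, 12].

[10, 16, 12]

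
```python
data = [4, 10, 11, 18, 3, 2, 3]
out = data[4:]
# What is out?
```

data has length 7. The slice data[4:] selects indices [4, 5, 6] (4->3, 5->2, 6->3), giving [3, 2, 3].

[3, 2, 3]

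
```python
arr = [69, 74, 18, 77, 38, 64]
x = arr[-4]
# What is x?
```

arr has length 6. Negative index -4 maps to positive index 6 + (-4) = 2. arr[2] = 18.

18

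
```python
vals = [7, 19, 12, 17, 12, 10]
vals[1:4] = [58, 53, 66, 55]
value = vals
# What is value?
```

vals starts as [7, 19, 12, 17, 12, 10] (length 6). The slice vals[1:4] covers indices [1, 2, 3] with values [19, 12, 17]. Replacing that slice with [58, 53, 66, 55] (different length) produces [7, 58, 53, 66, 55, 12, 10].

[7, 58, 53, 66, 55, 12, 10]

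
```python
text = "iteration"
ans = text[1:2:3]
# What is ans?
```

text has length 9. The slice text[1:2:3] selects indices [1] (1->'t'), giving 't'.

't'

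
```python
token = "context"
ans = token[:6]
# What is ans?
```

token has length 7. The slice token[:6] selects indices [0, 1, 2, 3, 4, 5] (0->'c', 1->'o', 2->'n', 3->'t', 4->'e', 5->'x'), giving 'contex'.

'contex'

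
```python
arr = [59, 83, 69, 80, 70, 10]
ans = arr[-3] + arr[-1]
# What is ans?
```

arr has length 6. Negative index -3 maps to positive index 6 + (-3) = 3. arr[3] = 80.
arr has length 6. Negative index -1 maps to positive index 6 + (-1) = 5. arr[5] = 10.
Sum: 80 + 10 = 90.

90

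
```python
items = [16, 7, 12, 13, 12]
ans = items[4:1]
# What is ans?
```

items has length 5. The slice items[4:1] resolves to an empty index range, so the result is [].

[]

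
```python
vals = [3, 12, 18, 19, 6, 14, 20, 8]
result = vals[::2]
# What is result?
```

vals has length 8. The slice vals[::2] selects indices [0, 2, 4, 6] (0->3, 2->18, 4->6, 6->20), giving [3, 18, 6, 20].

[3, 18, 6, 20]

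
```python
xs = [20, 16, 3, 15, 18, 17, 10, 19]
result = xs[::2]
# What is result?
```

xs has length 8. The slice xs[::2] selects indices [0, 2, 4, 6] (0->20, 2->3, 4->18, 6->10), giving [20, 3, 18, 10].

[20, 3, 18, 10]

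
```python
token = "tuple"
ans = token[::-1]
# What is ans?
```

token has length 5. The slice token[::-1] selects indices [4, 3, 2, 1, 0] (4->'e', 3->'l', 2->'p', 1->'u', 0->'t'), giving 'elput'.

'elput'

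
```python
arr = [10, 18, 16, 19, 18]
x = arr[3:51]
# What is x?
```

arr has length 5. The slice arr[3:51] selects indices [3, 4] (3->19, 4->18), giving [19, 18].

[19, 18]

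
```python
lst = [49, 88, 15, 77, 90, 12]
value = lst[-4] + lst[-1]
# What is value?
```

lst has length 6. Negative index -4 maps to positive index 6 + (-4) = 2. lst[2] = 15.
lst has length 6. Negative index -1 maps to positive index 6 + (-1) = 5. lst[5] = 12.
Sum: 15 + 12 = 27.

27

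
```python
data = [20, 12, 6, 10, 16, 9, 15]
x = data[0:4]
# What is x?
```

data has length 7. The slice data[0:4] selects indices [0, 1, 2, 3] (0->20, 1->12, 2->6, 3->10), giving [20, 12, 6, 10].

[20, 12, 6, 10]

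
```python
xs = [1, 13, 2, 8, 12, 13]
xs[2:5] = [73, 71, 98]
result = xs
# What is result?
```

xs starts as [1, 13, 2, 8, 12, 13] (length 6). The slice xs[2:5] covers indices [2, 3, 4] with values [2, 8, 12]. Replacing that slice with [73, 71, 98] (same length) produces [1, 13, 73, 71, 98, 13].

[1, 13, 73, 71, 98, 13]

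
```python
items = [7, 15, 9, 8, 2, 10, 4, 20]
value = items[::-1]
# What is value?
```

items has length 8. The slice items[::-1] selects indices [7, 6, 5, 4, 3, 2, 1, 0] (7->20, 6->4, 5->10, 4->2, 3->8, 2->9, 1->15, 0->7), giving [20, 4, 10, 2, 8, 9, 15, 7].

[20, 4, 10, 2, 8, 9, 15, 7]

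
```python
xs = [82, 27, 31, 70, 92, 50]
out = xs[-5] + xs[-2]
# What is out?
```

xs has length 6. Negative index -5 maps to positive index 6 + (-5) = 1. xs[1] = 27.
xs has length 6. Negative index -2 maps to positive index 6 + (-2) = 4. xs[4] = 92.
Sum: 27 + 92 = 119.

119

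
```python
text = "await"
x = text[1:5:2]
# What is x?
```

text has length 5. The slice text[1:5:2] selects indices [1, 3] (1->'w', 3->'i'), giving 'wi'.

'wi'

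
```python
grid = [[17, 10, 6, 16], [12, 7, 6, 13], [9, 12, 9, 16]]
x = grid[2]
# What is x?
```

grid has 3 rows. Row 2 is [9, 12, 9, 16].

[9, 12, 9, 16]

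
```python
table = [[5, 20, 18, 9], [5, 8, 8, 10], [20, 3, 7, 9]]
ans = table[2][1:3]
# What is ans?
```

table[2] = [20, 3, 7, 9]. table[2] has length 4. The slice table[2][1:3] selects indices [1, 2] (1->3, 2->7), giving [3, 7].

[3, 7]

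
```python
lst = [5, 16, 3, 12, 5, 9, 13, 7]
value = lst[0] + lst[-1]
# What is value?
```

lst has length 8. lst[0] = 5.
lst has length 8. Negative index -1 maps to positive index 8 + (-1) = 7. lst[7] = 7.
Sum: 5 + 7 = 12.

12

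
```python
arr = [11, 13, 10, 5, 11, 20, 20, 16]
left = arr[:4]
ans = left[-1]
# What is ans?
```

arr has length 8. The slice arr[:4] selects indices [0, 1, 2, 3] (0->11, 1->13, 2->10, 3->5), giving [11, 13, 10, 5]. So left = [11, 13, 10, 5]. Then left[-1] = 5.

5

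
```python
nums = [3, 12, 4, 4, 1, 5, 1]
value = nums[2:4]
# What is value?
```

nums has length 7. The slice nums[2:4] selects indices [2, 3] (2->4, 3->4), giving [4, 4].

[4, 4]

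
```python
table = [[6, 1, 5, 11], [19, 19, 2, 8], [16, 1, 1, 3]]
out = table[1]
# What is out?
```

table has 3 rows. Row 1 is [19, 19, 2, 8].

[19, 19, 2, 8]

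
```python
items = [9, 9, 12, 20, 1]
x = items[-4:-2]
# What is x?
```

items has length 5. The slice items[-4:-2] selects indices [1, 2] (1->9, 2->12), giving [9, 12].

[9, 12]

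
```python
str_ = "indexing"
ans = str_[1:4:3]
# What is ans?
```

str_ has length 8. The slice str_[1:4:3] selects indices [1] (1->'n'), giving 'n'.

'n'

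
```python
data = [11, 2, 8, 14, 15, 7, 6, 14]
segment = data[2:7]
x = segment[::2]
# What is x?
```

data has length 8. The slice data[2:7] selects indices [2, 3, 4, 5, 6] (2->8, 3->14, 4->15, 5->7, 6->6), giving [8, 14, 15, 7, 6]. So segment = [8, 14, 15, 7, 6]. segment has length 5. The slice segment[::2] selects indices [0, 2, 4] (0->8, 2->15, 4->6), giving [8, 15, 6].

[8, 15, 6]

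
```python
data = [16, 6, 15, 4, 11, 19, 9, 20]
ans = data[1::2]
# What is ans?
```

data has length 8. The slice data[1::2] selects indices [1, 3, 5, 7] (1->6, 3->4, 5->19, 7->20), giving [6, 4, 19, 20].

[6, 4, 19, 20]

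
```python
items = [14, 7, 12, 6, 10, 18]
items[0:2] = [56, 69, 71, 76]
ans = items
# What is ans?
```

items starts as [14, 7, 12, 6, 10, 18] (length 6). The slice items[0:2] covers indices [0, 1] with values [14, 7]. Replacing that slice with [56, 69, 71, 76] (different length) produces [56, 69, 71, 76, 12, 6, 10, 18].

[56, 69, 71, 76, 12, 6, 10, 18]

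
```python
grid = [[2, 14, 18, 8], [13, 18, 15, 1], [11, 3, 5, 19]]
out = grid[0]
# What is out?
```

grid has 3 rows. Row 0 is [2, 14, 18, 8].

[2, 14, 18, 8]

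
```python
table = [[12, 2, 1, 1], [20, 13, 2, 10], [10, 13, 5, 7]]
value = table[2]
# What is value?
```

table has 3 rows. Row 2 is [10, 13, 5, 7].

[10, 13, 5, 7]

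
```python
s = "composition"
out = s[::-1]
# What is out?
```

s has length 11. The slice s[::-1] selects indices [10, 9, 8, 7, 6, 5, 4, 3, 2, 1, 0] (10->'n', 9->'o', 8->'i', 7->'t', 6->'i', 5->'s', 4->'o', 3->'p', 2->'m', 1->'o', 0->'c'), giving 'noitisopmoc'.

'noitisopmoc'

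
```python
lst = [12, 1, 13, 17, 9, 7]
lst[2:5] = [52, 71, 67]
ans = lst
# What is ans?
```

lst starts as [12, 1, 13, 17, 9, 7] (length 6). The slice lst[2:5] covers indices [2, 3, 4] with values [13, 17, 9]. Replacing that slice with [52, 71, 67] (same length) produces [12, 1, 52, 71, 67, 7].

[12, 1, 52, 71, 67, 7]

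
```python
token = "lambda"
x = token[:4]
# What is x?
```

token has length 6. The slice token[:4] selects indices [0, 1, 2, 3] (0->'l', 1->'a', 2->'m', 3->'b'), giving 'lamb'.

'lamb'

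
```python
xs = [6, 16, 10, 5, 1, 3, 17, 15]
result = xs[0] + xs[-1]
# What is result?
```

xs has length 8. xs[0] = 6.
xs has length 8. Negative index -1 maps to positive index 8 + (-1) = 7. xs[7] = 15.
Sum: 6 + 15 = 21.

21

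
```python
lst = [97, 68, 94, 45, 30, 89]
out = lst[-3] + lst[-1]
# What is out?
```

lst has length 6. Negative index -3 maps to positive index 6 + (-3) = 3. lst[3] = 45.
lst has length 6. Negative index -1 maps to positive index 6 + (-1) = 5. lst[5] = 89.
Sum: 45 + 89 = 134.

134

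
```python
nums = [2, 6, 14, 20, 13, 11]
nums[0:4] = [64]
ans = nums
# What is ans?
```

nums starts as [2, 6, 14, 20, 13, 11] (length 6). The slice nums[0:4] covers indices [0, 1, 2, 3] with values [2, 6, 14, 20]. Replacing that slice with [64] (different length) produces [64, 13, 11].

[64, 13, 11]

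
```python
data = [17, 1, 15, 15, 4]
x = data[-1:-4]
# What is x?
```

data has length 5. The slice data[-1:-4] resolves to an empty index range, so the result is [].

[]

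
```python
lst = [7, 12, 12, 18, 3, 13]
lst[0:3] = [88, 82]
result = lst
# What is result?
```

lst starts as [7, 12, 12, 18, 3, 13] (length 6). The slice lst[0:3] covers indices [0, 1, 2] with values [7, 12, 12]. Replacing that slice with [88, 82] (different length) produces [88, 82, 18, 3, 13].

[88, 82, 18, 3, 13]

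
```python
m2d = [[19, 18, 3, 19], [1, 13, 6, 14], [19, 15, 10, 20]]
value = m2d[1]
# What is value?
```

m2d has 3 rows. Row 1 is [1, 13, 6, 14].

[1, 13, 6, 14]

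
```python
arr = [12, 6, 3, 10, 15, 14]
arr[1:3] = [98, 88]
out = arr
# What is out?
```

arr starts as [12, 6, 3, 10, 15, 14] (length 6). The slice arr[1:3] covers indices [1, 2] with values [6, 3]. Replacing that slice with [98, 88] (same length) produces [12, 98, 88, 10, 15, 14].

[12, 98, 88, 10, 15, 14]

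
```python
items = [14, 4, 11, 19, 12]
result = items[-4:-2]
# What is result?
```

items has length 5. The slice items[-4:-2] selects indices [1, 2] (1->4, 2->11), giving [4, 11].

[4, 11]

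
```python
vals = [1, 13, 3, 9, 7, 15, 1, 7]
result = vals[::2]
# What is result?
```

vals has length 8. The slice vals[::2] selects indices [0, 2, 4, 6] (0->1, 2->3, 4->7, 6->1), giving [1, 3, 7, 1].

[1, 3, 7, 1]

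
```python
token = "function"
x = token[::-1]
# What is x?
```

token has length 8. The slice token[::-1] selects indices [7, 6, 5, 4, 3, 2, 1, 0] (7->'n', 6->'o', 5->'i', 4->'t', 3->'c', 2->'n', 1->'u', 0->'f'), giving 'noitcnuf'.

'noitcnuf'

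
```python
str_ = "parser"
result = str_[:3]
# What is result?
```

str_ has length 6. The slice str_[:3] selects indices [0, 1, 2] (0->'p', 1->'a', 2->'r'), giving 'par'.

'par'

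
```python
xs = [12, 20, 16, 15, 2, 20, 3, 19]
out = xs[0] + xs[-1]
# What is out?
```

xs has length 8. xs[0] = 12.
xs has length 8. Negative index -1 maps to positive index 8 + (-1) = 7. xs[7] = 19.
Sum: 12 + 19 = 31.

31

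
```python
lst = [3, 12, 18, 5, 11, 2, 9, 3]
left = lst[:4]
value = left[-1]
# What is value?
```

lst has length 8. The slice lst[:4] selects indices [0, 1, 2, 3] (0->3, 1->12, 2->18, 3->5), giving [3, 12, 18, 5]. So left = [3, 12, 18, 5]. Then left[-1] = 5.

5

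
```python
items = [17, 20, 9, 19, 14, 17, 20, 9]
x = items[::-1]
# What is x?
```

items has length 8. The slice items[::-1] selects indices [7, 6, 5, 4, 3, 2, 1, 0] (7->9, 6->20, 5->17, 4->14, 3->19, 2->9, 1->20, 0->17), giving [9, 20, 17, 14, 19, 9, 20, 17].

[9, 20, 17, 14, 19, 9, 20, 17]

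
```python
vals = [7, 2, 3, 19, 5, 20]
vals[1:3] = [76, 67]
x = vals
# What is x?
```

vals starts as [7, 2, 3, 19, 5, 20] (length 6). The slice vals[1:3] covers indices [1, 2] with values [2, 3]. Replacing that slice with [76, 67] (same length) produces [7, 76, 67, 19, 5, 20].

[7, 76, 67, 19, 5, 20]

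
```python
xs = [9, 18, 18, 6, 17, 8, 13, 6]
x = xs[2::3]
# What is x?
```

xs has length 8. The slice xs[2::3] selects indices [2, 5] (2->18, 5->8), giving [18, 8].

[18, 8]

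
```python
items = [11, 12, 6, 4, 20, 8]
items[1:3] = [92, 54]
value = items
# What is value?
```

items starts as [11, 12, 6, 4, 20, 8] (length 6). The slice items[1:3] covers indices [1, 2] with values [12, 6]. Replacing that slice with [92, 54] (same length) produces [11, 92, 54, 4, 20, 8].

[11, 92, 54, 4, 20, 8]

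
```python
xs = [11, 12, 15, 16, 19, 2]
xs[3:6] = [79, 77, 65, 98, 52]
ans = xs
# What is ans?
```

xs starts as [11, 12, 15, 16, 19, 2] (length 6). The slice xs[3:6] covers indices [3, 4, 5] with values [16, 19, 2]. Replacing that slice with [79, 77, 65, 98, 52] (different length) produces [11, 12, 15, 79, 77, 65, 98, 52].

[11, 12, 15, 79, 77, 65, 98, 52]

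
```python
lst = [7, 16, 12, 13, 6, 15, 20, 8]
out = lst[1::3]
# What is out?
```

lst has length 8. The slice lst[1::3] selects indices [1, 4, 7] (1->16, 4->6, 7->8), giving [16, 6, 8].

[16, 6, 8]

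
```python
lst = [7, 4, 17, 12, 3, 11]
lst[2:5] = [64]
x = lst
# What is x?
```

lst starts as [7, 4, 17, 12, 3, 11] (length 6). The slice lst[2:5] covers indices [2, 3, 4] with values [17, 12, 3]. Replacing that slice with [64] (different length) produces [7, 4, 64, 11].

[7, 4, 64, 11]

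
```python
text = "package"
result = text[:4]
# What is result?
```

text has length 7. The slice text[:4] selects indices [0, 1, 2, 3] (0->'p', 1->'a', 2->'c', 3->'k'), giving 'pack'.

'pack'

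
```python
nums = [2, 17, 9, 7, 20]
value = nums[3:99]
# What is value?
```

nums has length 5. The slice nums[3:99] selects indices [3, 4] (3->7, 4->20), giving [7, 20].

[7, 20]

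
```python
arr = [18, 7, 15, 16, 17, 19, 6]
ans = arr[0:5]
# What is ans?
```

arr has length 7. The slice arr[0:5] selects indices [0, 1, 2, 3, 4] (0->18, 1->7, 2->15, 3->16, 4->17), giving [18, 7, 15, 16, 17].

[18, 7, 15, 16, 17]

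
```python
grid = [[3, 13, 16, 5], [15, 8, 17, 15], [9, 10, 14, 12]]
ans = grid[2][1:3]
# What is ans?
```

grid[2] = [9, 10, 14, 12]. grid[2] has length 4. The slice grid[2][1:3] selects indices [1, 2] (1->10, 2->14), giving [10, 14].

[10, 14]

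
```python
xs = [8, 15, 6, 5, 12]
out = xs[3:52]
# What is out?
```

xs has length 5. The slice xs[3:52] selects indices [3, 4] (3->5, 4->12), giving [5, 12].

[5, 12]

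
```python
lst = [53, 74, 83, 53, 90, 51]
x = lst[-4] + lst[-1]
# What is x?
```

lst has length 6. Negative index -4 maps to positive index 6 + (-4) = 2. lst[2] = 83.
lst has length 6. Negative index -1 maps to positive index 6 + (-1) = 5. lst[5] = 51.
Sum: 83 + 51 = 134.

134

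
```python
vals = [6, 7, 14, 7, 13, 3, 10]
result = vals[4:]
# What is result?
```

vals has length 7. The slice vals[4:] selects indices [4, 5, 6] (4->13, 5->3, 6->10), giving [13, 3, 10].

[13, 3, 10]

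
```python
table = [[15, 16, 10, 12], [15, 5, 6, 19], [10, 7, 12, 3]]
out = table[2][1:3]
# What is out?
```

table[2] = [10, 7, 12, 3]. table[2] has length 4. The slice table[2][1:3] selects indices [1, 2] (1->7, 2->12), giving [7, 12].

[7, 12]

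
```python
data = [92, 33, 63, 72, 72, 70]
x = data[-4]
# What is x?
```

data has length 6. Negative index -4 maps to positive index 6 + (-4) = 2. data[2] = 63.

63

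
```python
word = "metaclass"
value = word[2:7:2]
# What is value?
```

word has length 9. The slice word[2:7:2] selects indices [2, 4, 6] (2->'t', 4->'c', 6->'a'), giving 'tca'.

'tca'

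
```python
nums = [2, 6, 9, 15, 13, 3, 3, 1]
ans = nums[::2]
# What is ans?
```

nums has length 8. The slice nums[::2] selects indices [0, 2, 4, 6] (0->2, 2->9, 4->13, 6->3), giving [2, 9, 13, 3].

[2, 9, 13, 3]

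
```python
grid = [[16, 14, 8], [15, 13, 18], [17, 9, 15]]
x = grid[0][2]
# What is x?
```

grid[0] = [16, 14, 8]. Taking column 2 of that row yields 8.

8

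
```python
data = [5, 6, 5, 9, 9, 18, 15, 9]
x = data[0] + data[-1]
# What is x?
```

data has length 8. data[0] = 5.
data has length 8. Negative index -1 maps to positive index 8 + (-1) = 7. data[7] = 9.
Sum: 5 + 9 = 14.

14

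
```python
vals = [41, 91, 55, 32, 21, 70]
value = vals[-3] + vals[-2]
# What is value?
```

vals has length 6. Negative index -3 maps to positive index 6 + (-3) = 3. vals[3] = 32.
vals has length 6. Negative index -2 maps to positive index 6 + (-2) = 4. vals[4] = 21.
Sum: 32 + 21 = 53.

53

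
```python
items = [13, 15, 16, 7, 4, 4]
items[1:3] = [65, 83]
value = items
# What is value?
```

items starts as [13, 15, 16, 7, 4, 4] (length 6). The slice items[1:3] covers indices [1, 2] with values [15, 16]. Replacing that slice with [65, 83] (same length) produces [13, 65, 83, 7, 4, 4].

[13, 65, 83, 7, 4, 4]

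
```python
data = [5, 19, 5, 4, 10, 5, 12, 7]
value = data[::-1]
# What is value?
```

data has length 8. The slice data[::-1] selects indices [7, 6, 5, 4, 3, 2, 1, 0] (7->7, 6->12, 5->5, 4->10, 3->4, 2->5, 1->19, 0->5), giving [7, 12, 5, 10, 4, 5, 19, 5].

[7, 12, 5, 10, 4, 5, 19, 5]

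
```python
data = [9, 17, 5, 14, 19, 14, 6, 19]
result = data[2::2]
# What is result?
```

data has length 8. The slice data[2::2] selects indices [2, 4, 6] (2->5, 4->19, 6->6), giving [5, 19, 6].

[5, 19, 6]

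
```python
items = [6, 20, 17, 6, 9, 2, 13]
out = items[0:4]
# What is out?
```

items has length 7. The slice items[0:4] selects indices [0, 1, 2, 3] (0->6, 1->20, 2->17, 3->6), giving [6, 20, 17, 6].

[6, 20, 17, 6]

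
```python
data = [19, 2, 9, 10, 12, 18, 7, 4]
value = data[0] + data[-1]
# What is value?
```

data has length 8. data[0] = 19.
data has length 8. Negative index -1 maps to positive index 8 + (-1) = 7. data[7] = 4.
Sum: 19 + 4 = 23.

23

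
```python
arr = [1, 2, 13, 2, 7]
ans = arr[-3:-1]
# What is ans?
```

arr has length 5. The slice arr[-3:-1] selects indices [2, 3] (2->13, 3->2), giving [13, 2].

[13, 2]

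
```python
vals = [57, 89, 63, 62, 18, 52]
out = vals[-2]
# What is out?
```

vals has length 6. Negative index -2 maps to positive index 6 + (-2) = 4. vals[4] = 18.

18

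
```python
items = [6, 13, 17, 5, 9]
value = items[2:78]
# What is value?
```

items has length 5. The slice items[2:78] selects indices [2, 3, 4] (2->17, 3->5, 4->9), giving [17, 5, 9].

[17, 5, 9]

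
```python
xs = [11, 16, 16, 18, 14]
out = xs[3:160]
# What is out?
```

xs has length 5. The slice xs[3:160] selects indices [3, 4] (3->18, 4->14), giving [18, 14].

[18, 14]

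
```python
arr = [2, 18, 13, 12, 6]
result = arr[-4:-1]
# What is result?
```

arr has length 5. The slice arr[-4:-1] selects indices [1, 2, 3] (1->18, 2->13, 3->12), giving [18, 13, 12].

[18, 13, 12]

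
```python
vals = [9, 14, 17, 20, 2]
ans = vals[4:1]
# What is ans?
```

vals has length 5. The slice vals[4:1] resolves to an empty index range, so the result is [].

[]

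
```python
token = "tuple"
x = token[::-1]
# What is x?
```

token has length 5. The slice token[::-1] selects indices [4, 3, 2, 1, 0] (4->'e', 3->'l', 2->'p', 1->'u', 0->'t'), giving 'elput'.

'elput'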